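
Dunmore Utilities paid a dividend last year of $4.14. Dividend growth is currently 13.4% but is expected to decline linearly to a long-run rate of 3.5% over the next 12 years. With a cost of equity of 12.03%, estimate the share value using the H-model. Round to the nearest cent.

$79.06

H-model: P₀ = D₀[(1+g_L) + H(g_S−g_L)]/(r−g_L), with H = 12/2 = 6.
P₀ = 4.14 × [(1+0.035) + 6×(0.134−0.035)] / (0.1203−0.035)
   = 4.14 × 1.6290 / 0.0853 = 79.0628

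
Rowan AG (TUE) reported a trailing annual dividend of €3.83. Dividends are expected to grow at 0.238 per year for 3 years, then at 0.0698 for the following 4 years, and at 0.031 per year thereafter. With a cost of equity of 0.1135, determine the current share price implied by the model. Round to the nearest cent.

Three-stage DDM. Project D₁…D_7; terminal Gordon value at t=7 with g = 0.031; discount at r = 0.1135.
D_1 = 4.7415
D_2 = 5.8700
D_3 = 7.2671
D_4 = 7.7743
D_5 = 8.3170
D_6 = 8.8975
D_7 = 9.5186
TV_7 = 9.8136/(0.1135−0.031) = 118.9531
P₀ = Σ Dₜ/(1+r)ᵗ + TV_7/(1+r)^7 = 89.3707

€89.37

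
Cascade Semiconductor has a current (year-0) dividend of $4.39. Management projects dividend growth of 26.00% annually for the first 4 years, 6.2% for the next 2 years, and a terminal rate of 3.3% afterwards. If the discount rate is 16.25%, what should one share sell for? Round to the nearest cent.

Three-stage DDM. Project D₁…D_6; terminal Gordon value at t=6 with g = 0.033; discount at r = 0.1625.
D_1 = 5.5314
D_2 = 6.9696
D_3 = 8.7817
D_4 = 11.0649
D_5 = 11.7509
D_6 = 12.4795
TV_6 = 12.8913/(0.1625−0.033) = 99.5466
P₀ = Σ Dₜ/(1+r)ᵗ + TV_6/(1+r)^6 = 72.4889

$72.49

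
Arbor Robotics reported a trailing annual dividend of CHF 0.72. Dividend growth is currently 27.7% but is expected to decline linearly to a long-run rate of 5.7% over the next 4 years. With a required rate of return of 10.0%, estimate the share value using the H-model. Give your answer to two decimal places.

H-model: P₀ = D₀[(1+g_L) + H(g_S−g_L)]/(r−g_L), with H = 4/2 = 2.
P₀ = 0.72 × [(1+0.057) + 2×(0.277−0.057)] / (0.1−0.057)
   = 0.72 × 1.4970 / 0.043 = 25.0660

CHF 25.07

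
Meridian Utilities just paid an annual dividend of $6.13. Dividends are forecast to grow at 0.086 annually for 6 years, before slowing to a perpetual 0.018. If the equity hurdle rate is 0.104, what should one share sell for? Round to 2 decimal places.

Two-stage DDM. Project D₁…D_6 at 0.086, terminal growth 0.018, discount at r = 0.104.
D_1 = 6.6572
D_2 = 7.2297
D_3 = 7.8515
D_4 = 8.5267
D_5 = 9.2600
D_6 = 10.0563
Terminal value at t=6: TV = D_7/(r−g) = 10.2373/(0.104−0.018) = 119.0389
P₀ = 6.6572/(1+0.104)^1 + 7.2297/(1+0.104)^2 + 7.8515/(1+0.104)^3 + 8.5267/(1+0.104)^4 + 9.2600/(1+0.104)^5 + 10.0563/(1+0.104)^6 + 119.0389/(1+0.104)^6 = 100.4840

$100.48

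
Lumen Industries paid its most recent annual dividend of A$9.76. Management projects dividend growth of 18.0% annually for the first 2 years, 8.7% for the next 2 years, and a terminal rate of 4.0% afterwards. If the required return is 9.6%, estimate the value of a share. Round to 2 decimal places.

Three-stage DDM. Project D₁…D_4; terminal Gordon value at t=4 with g = 0.04; discount at r = 0.096.
D_1 = 11.5168
D_2 = 13.5898
D_3 = 14.7721
D_4 = 16.0573
TV_4 = 16.6996/(0.096−0.04) = 298.2073
P₀ = Σ Dₜ/(1+r)ᵗ + TV_4/(1+r)^4 = 250.8396

A$250.84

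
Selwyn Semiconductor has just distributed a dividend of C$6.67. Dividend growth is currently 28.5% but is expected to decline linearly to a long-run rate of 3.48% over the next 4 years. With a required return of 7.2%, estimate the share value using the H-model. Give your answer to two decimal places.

C$275.26

H-model: P₀ = D₀[(1+g_L) + H(g_S−g_L)]/(r−g_L), with H = 4/2 = 2.
P₀ = 6.67 × [(1+0.0348) + 2×(0.285−0.0348)] / (0.072−0.0348)
   = 6.67 × 1.5352 / 0.0372 = 275.2630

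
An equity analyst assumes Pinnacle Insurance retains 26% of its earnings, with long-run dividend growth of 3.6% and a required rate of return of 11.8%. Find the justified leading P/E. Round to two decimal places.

Payout ratio b = 1 − 0.26 = 0.74.
Justified leading P/E = b/(r−g) = 0.74/(0.118−0.036) = 9.0244

9.02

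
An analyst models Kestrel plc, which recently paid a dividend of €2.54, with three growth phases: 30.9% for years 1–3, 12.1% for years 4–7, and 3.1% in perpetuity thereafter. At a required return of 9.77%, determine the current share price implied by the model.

Three-stage DDM. Project D₁…D_7; terminal Gordon value at t=7 with g = 0.031; discount at r = 0.0977.
D_1 = 3.3249
D_2 = 4.3522
D_3 = 5.6971
D_4 = 6.3864
D_5 = 7.1592
D_6 = 8.0255
D_7 = 8.9965
TV_7 = 9.2754/(0.0977−0.031) = 139.0618
P₀ = Σ Dₜ/(1+r)ᵗ + TV_7/(1+r)^7 = 101.5251

€101.53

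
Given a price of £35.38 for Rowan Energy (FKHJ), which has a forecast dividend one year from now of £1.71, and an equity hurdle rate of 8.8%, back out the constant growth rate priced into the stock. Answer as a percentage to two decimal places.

From P₀ = D₁/(r − g), the implied growth is g = r − D₁/P₀.
g = 0.088 − 1.71/35.38 = 0.088 − 0.04833 = 0.03967

3.97%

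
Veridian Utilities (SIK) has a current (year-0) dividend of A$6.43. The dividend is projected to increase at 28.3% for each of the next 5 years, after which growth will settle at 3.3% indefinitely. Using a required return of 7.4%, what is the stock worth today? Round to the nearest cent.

Two-stage DDM. Project D₁…D_5 at 0.283, terminal growth 0.033, discount at r = 0.074.
D_1 = 8.2497
D_2 = 10.5844
D_3 = 13.5797
D_4 = 17.4228
D_5 = 22.3534
Terminal value at t=5: TV = D_6/(r−g) = 23.0911/(0.074−0.033) = 563.1975
P₀ = 8.2497/(1+0.074)^1 + 10.5844/(1+0.074)^2 + 13.5797/(1+0.074)^3 + 17.4228/(1+0.074)^4 + 22.3534/(1+0.074)^5 + 563.1975/(1+0.074)^5 = 450.6868

A$450.69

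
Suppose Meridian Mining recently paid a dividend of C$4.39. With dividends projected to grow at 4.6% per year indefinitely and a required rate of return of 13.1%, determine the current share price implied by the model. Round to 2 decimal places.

C$54.02

Gordon growth model: P₀ = D₁/(r − g). D₁ = 4.39 × (1 + 0.046) = 4.5919.
P₀ = 4.5919 / (0.131 − 0.046) = 4.5919 / 0.085 = 54.0228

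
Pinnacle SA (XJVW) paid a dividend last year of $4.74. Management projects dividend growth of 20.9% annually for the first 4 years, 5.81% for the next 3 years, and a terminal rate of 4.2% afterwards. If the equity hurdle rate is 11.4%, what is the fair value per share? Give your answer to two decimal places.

$122.72

Three-stage DDM. Project D₁…D_7; terminal Gordon value at t=7 with g = 0.042; discount at r = 0.114.
D_1 = 5.7307
D_2 = 6.9284
D_3 = 8.3764
D_4 = 10.1271
D_5 = 10.7154
D_6 = 11.3380
D_7 = 11.9968
TV_7 = 12.5006/(0.114−0.042) = 173.6197
P₀ = Σ Dₜ/(1+r)ᵗ + TV_7/(1+r)^7 = 122.7206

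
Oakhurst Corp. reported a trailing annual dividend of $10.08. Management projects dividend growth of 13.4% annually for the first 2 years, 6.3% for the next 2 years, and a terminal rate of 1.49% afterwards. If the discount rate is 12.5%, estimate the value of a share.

$123.51

Three-stage DDM. Project D₁…D_4; terminal Gordon value at t=4 with g = 0.0149; discount at r = 0.125.
D_1 = 11.4307
D_2 = 12.9624
D_3 = 13.7791
D_4 = 14.6472
TV_4 = 14.8654/(0.125−0.0149) = 135.0172
P₀ = Σ Dₜ/(1+r)ᵗ + TV_4/(1+r)^4 = 123.5148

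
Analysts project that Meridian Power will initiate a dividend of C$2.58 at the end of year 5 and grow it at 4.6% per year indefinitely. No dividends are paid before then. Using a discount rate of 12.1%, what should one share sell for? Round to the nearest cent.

C$21.78

Deferred-dividend DDM. At t=4 the remaining stream is a growing perpetuity with first payment D_5 = 2.58.
V_4 = D_5/(r−g) = 2.58/(0.121−0.046) = 34.4000
P₀ = V_4/(1+r)^4 = 34.4000/(1+0.121)^4 = 21.7839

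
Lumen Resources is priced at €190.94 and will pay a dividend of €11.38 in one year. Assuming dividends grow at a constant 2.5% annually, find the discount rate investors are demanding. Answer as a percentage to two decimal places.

8.46%

Rearranging the constant-growth DDM: r = D₁/P₀ + g.
r = 11.3800 / 190.94 + 0.025 = 0.05960 + 0.025 = 0.08460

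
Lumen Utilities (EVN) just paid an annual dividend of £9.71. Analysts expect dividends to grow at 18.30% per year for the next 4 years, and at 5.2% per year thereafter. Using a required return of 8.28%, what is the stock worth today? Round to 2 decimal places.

Two-stage DDM. Project D₁…D_4 at 0.183, terminal growth 0.052, discount at r = 0.0828.
D_1 = 11.4869
D_2 = 13.5890
D_3 = 16.0758
D_4 = 19.0177
Terminal value at t=4: TV = D_5/(r−g) = 20.0066/(0.0828−0.052) = 649.5659
P₀ = 11.4869/(1+0.0828)^1 + 13.5890/(1+0.0828)^2 + 16.0758/(1+0.0828)^3 + 19.0177/(1+0.0828)^4 + 649.5659/(1+0.0828)^4 = 521.2270

£521.23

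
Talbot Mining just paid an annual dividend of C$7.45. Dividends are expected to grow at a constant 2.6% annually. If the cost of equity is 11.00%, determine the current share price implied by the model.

C$91.00

Gordon growth model: P₀ = D₁/(r − g). D₁ = 7.45 × (1 + 0.026) = 7.6437.
P₀ = 7.6437 / (0.11 − 0.026) = 7.6437 / 0.084 = 90.9964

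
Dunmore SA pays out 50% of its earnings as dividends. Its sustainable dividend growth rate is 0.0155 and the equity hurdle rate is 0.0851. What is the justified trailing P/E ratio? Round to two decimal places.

Justified trailing P/E = b(1+g)/(r−g) = 0.50×(1+0.0155)/(0.0851−0.0155) = 7.2953

7.30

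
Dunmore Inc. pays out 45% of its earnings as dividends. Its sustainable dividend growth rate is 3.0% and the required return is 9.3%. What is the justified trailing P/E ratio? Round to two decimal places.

7.36

Justified trailing P/E = b(1+g)/(r−g) = 0.45×(1+0.03)/(0.093−0.03) = 7.3571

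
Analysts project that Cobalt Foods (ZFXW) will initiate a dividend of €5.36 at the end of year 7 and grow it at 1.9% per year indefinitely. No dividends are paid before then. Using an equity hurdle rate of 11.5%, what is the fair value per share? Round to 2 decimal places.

Deferred-dividend DDM. At t=6 the remaining stream is a growing perpetuity with first payment D_7 = 5.36.
V_6 = D_7/(r−g) = 5.36/(0.115−0.019) = 55.8333
P₀ = V_6/(1+r)^6 = 55.8333/(1+0.115)^6 = 29.0566

€29.06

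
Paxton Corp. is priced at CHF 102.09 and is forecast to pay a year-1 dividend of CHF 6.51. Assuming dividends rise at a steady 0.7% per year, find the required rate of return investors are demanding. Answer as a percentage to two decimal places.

Rearranging the constant-growth DDM: r = D₁/P₀ + g.
r = 6.5100 / 102.09 + 0.007 = 0.06377 + 0.007 = 0.07077

7.08%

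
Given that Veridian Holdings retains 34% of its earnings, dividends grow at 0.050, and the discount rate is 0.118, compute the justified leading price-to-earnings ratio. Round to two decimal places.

Payout ratio b = 1 − 0.34 = 0.66.
Justified leading P/E = b/(r−g) = 0.66/(0.118−0.05) = 9.7059

9.71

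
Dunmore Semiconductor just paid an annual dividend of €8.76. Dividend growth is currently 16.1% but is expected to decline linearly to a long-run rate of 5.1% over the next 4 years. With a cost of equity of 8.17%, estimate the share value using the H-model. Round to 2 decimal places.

H-model: P₀ = D₀[(1+g_L) + H(g_S−g_L)]/(r−g_L), with H = 4/2 = 2.
P₀ = 8.76 × [(1+0.051) + 2×(0.161−0.051)] / (0.0817−0.051)
   = 8.76 × 1.2710 / 0.0307 = 362.6697

€362.67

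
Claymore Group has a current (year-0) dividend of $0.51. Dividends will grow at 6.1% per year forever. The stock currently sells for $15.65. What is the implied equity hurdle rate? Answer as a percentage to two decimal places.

9.56%

Rearranging the constant-growth DDM: r = D₁/P₀ + g.
D₁ = 0.51 × (1 + 0.061) = 0.5411.
r = 0.5411 / 15.65 + 0.061 = 0.03458 + 0.061 = 0.09558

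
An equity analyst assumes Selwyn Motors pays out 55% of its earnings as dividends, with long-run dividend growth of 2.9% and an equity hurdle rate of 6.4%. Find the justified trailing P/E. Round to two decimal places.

16.17

Justified trailing P/E = b(1+g)/(r−g) = 0.55×(1+0.029)/(0.064−0.029) = 16.1700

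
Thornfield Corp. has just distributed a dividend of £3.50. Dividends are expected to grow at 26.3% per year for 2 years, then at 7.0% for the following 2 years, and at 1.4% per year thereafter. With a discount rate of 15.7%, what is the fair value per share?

Three-stage DDM. Project D₁…D_4; terminal Gordon value at t=4 with g = 0.014; discount at r = 0.157.
D_1 = 4.4205
D_2 = 5.5831
D_3 = 5.9739
D_4 = 6.3921
TV_4 = 6.4816/(0.157−0.014) = 45.3257
P₀ = Σ Dₜ/(1+r)ᵗ + TV_4/(1+r)^4 = 40.7091

£40.71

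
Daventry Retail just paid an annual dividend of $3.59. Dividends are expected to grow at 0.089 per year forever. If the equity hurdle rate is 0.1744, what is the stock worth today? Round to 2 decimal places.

$45.78

Gordon growth model: P₀ = D₁/(r − g). D₁ = 3.59 × (1 + 0.089) = 3.9095.
P₀ = 3.9095 / (0.1744 − 0.089) = 3.9095 / 0.0854 = 45.7788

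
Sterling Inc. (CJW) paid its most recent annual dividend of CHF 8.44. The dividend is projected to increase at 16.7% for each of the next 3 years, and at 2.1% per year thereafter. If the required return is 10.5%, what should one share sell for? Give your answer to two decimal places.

Two-stage DDM. Project D₁…D_3 at 0.167, terminal growth 0.021, discount at r = 0.105.
D_1 = 9.8495
D_2 = 11.4943
D_3 = 13.4139
Terminal value at t=3: TV = D_4/(r−g) = 13.6956/(0.105−0.021) = 163.0427
P₀ = 9.8495/(1+0.105)^1 + 11.4943/(1+0.105)^2 + 13.4139/(1+0.105)^3 + 163.0427/(1+0.105)^3 = 149.1102

CHF 149.11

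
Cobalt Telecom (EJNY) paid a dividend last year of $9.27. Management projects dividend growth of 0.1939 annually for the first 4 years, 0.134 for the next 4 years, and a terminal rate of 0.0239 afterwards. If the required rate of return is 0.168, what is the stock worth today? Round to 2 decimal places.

Three-stage DDM. Project D₁…D_8; terminal Gordon value at t=8 with g = 0.0239; discount at r = 0.168.
D_1 = 11.0675
D_2 = 13.2134
D_3 = 15.7755
D_4 = 18.8344
D_5 = 21.3582
D_6 = 24.2202
D_7 = 27.4657
D_8 = 31.1461
TV_8 = 31.8905/(0.168−0.0239) = 221.3081
P₀ = Σ Dₜ/(1+r)ᵗ + TV_8/(1+r)^8 = 140.6935

$140.69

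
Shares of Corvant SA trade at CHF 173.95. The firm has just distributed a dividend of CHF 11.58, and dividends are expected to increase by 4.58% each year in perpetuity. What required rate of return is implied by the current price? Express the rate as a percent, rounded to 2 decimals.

Rearranging the constant-growth DDM: r = D₁/P₀ + g.
D₁ = 11.58 × (1 + 0.0458) = 12.1104.
r = 12.1104 / 173.95 + 0.0458 = 0.06962 + 0.0458 = 0.11542

11.54%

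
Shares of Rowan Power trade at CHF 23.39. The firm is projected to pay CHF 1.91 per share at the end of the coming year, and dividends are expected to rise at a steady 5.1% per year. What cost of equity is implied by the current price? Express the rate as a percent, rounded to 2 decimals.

13.27%

Rearranging the constant-growth DDM: r = D₁/P₀ + g.
r = 1.9100 / 23.39 + 0.051 = 0.08166 + 0.051 = 0.13266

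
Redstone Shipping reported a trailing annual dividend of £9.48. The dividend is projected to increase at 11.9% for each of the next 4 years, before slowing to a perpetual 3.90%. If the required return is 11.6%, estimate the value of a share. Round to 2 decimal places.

Two-stage DDM. Project D₁…D_4 at 0.119, terminal growth 0.039, discount at r = 0.116.
D_1 = 10.6081
D_2 = 11.8705
D_3 = 13.2831
D_4 = 14.8638
Terminal value at t=4: TV = D_5/(r−g) = 15.4434/(0.116−0.039) = 200.5642
P₀ = 10.6081/(1+0.116)^1 + 11.8705/(1+0.116)^2 + 13.2831/(1+0.116)^3 + 14.8638/(1+0.116)^4 + 200.5642/(1+0.116)^4 = 167.4750

£167.47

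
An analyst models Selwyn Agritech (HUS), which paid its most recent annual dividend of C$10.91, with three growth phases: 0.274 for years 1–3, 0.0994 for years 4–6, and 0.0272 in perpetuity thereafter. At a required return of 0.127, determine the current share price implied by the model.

C$237.62

Three-stage DDM. Project D₁…D_6; terminal Gordon value at t=6 with g = 0.0272; discount at r = 0.127.
D_1 = 13.8993
D_2 = 17.7078
D_3 = 22.5597
D_4 = 24.8021
D_5 = 27.2674
D_6 = 29.9778
TV_6 = 30.7932/(0.127−0.0272) = 308.5494
P₀ = Σ Dₜ/(1+r)ᵗ + TV_6/(1+r)^6 = 237.6221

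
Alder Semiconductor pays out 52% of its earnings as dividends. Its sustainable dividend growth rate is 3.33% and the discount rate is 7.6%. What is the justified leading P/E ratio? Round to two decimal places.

12.18

Justified leading P/E = b/(r−g) = 0.52/(0.076−0.0333) = 12.1780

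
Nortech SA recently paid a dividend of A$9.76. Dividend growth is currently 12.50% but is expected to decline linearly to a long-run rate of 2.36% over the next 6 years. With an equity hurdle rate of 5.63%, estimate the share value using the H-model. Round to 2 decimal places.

A$396.31

H-model: P₀ = D₀[(1+g_L) + H(g_S−g_L)]/(r−g_L), with H = 6/2 = 3.
P₀ = 9.76 × [(1+0.0236) + 3×(0.125−0.0236)] / (0.0563−0.0236)
   = 9.76 × 1.3278 / 0.0327 = 396.3097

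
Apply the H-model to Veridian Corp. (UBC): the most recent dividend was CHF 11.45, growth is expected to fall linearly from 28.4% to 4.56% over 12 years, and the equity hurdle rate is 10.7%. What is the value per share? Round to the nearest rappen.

CHF 461.73

H-model: P₀ = D₀[(1+g_L) + H(g_S−g_L)]/(r−g_L), with H = 12/2 = 6.
P₀ = 11.45 × [(1+0.0456) + 6×(0.284−0.0456)] / (0.107−0.0456)
   = 11.45 × 2.4760 / 0.0614 = 461.7296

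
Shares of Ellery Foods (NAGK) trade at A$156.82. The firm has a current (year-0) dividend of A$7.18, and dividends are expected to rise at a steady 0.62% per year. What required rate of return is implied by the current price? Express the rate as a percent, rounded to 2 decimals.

Rearranging the constant-growth DDM: r = D₁/P₀ + g.
D₁ = 7.18 × (1 + 0.0062) = 7.2245.
r = 7.2245 / 156.82 + 0.0062 = 0.04607 + 0.0062 = 0.05227

5.23%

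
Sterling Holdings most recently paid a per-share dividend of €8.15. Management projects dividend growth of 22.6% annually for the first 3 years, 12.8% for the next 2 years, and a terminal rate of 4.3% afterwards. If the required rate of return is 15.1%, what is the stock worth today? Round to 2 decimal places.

€138.24

Three-stage DDM. Project D₁…D_5; terminal Gordon value at t=5 with g = 0.043; discount at r = 0.151.
D_1 = 9.9919
D_2 = 12.2501
D_3 = 15.0186
D_4 = 16.9410
D_5 = 19.1094
TV_5 = 19.9311/(0.151−0.043) = 184.5473
P₀ = Σ Dₜ/(1+r)ᵗ + TV_5/(1+r)^5 = 138.2438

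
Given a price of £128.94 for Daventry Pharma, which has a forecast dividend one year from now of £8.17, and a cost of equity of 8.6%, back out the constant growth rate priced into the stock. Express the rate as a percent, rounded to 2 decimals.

From P₀ = D₁/(r − g), the implied growth is g = r − D₁/P₀.
g = 0.086 − 8.17/128.94 = 0.086 − 0.06336 = 0.02264

2.26%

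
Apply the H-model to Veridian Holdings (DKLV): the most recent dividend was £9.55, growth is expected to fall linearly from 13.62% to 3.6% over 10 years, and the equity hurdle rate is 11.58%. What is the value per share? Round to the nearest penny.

£183.94

H-model: P₀ = D₀[(1+g_L) + H(g_S−g_L)]/(r−g_L), with H = 10/2 = 5.
P₀ = 9.55 × [(1+0.036) + 5×(0.1362−0.036)] / (0.1158−0.036)
   = 9.55 × 1.5370 / 0.0798 = 183.9392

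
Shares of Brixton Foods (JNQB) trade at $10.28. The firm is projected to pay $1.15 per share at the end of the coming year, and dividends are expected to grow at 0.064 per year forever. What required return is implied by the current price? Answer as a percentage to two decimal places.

Rearranging the constant-growth DDM: r = D₁/P₀ + g.
r = 1.1500 / 10.28 + 0.064 = 0.11187 + 0.064 = 0.17587

17.59%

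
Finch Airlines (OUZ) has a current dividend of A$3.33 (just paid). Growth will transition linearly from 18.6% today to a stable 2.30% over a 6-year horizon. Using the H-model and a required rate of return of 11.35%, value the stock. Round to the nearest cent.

H-model: P₀ = D₀[(1+g_L) + H(g_S−g_L)]/(r−g_L), with H = 6/2 = 3.
P₀ = 3.33 × [(1+0.023) + 3×(0.186−0.023)] / (0.1135−0.023)
   = 3.33 × 1.5120 / 0.0905 = 55.6349

A$55.63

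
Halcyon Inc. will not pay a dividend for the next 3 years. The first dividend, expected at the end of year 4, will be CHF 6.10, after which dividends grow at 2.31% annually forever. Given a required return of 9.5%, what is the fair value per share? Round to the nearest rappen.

CHF 64.62

Deferred-dividend DDM. At t=3 the remaining stream is a growing perpetuity with first payment D_4 = 6.10.
V_3 = D_4/(r−g) = 6.10/(0.095−0.0231) = 84.8401
P₀ = V_3/(1+r)^3 = 84.8401/(1+0.095)^3 = 64.6188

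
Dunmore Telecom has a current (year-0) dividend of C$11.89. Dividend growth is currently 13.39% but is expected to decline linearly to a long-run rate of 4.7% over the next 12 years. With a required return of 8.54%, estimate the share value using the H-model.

C$485.63

H-model: P₀ = D₀[(1+g_L) + H(g_S−g_L)]/(r−g_L), with H = 12/2 = 6.
P₀ = 11.89 × [(1+0.047) + 6×(0.1339−0.047)] / (0.0854−0.047)
   = 11.89 × 1.5684 / 0.0384 = 485.6322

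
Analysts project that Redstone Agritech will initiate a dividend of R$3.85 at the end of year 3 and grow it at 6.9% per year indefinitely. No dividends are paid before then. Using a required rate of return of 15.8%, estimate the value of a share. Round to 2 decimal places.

Deferred-dividend DDM. At t=2 the remaining stream is a growing perpetuity with first payment D_3 = 3.85.
V_2 = D_3/(r−g) = 3.85/(0.158−0.069) = 43.2584
P₀ = V_2/(1+r)^2 = 43.2584/(1+0.158)^2 = 32.2592

R$32.26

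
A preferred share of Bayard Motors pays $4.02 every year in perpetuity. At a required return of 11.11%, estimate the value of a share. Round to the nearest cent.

$36.18

Zero-growth DDM (perpetuity): P₀ = D/r = 4.02 / 0.1111 = 36.1836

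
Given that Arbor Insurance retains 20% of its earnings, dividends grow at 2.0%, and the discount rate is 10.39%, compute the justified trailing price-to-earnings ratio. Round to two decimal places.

Payout ratio b = 1 − 0.20 = 0.80.
Justified trailing P/E = b(1+g)/(r−g) = 0.80×(1+0.02)/(0.1039−0.02) = 9.7259

9.73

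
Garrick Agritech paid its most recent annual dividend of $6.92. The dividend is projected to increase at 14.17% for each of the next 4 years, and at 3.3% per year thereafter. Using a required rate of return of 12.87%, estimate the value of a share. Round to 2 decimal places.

Two-stage DDM. Project D₁…D_4 at 0.1417, terminal growth 0.033, discount at r = 0.1287.
D_1 = 7.9006
D_2 = 9.0201
D_3 = 10.2982
D_4 = 11.7575
Terminal value at t=4: TV = D_5/(r−g) = 12.1455/(0.1287−0.033) = 126.9119
P₀ = 7.9006/(1+0.1287)^1 + 9.0201/(1+0.1287)^2 + 10.2982/(1+0.1287)^3 + 11.7575/(1+0.1287)^4 + 126.9119/(1+0.1287)^4 = 106.6829

$106.68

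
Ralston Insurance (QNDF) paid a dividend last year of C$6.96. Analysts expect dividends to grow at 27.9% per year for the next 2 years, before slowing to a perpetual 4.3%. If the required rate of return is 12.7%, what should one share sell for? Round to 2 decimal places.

Two-stage DDM. Project D₁…D_2 at 0.279, terminal growth 0.043, discount at r = 0.127.
D_1 = 8.9018
D_2 = 11.3855
Terminal value at t=2: TV = D_3/(r−g) = 11.8750/(0.127−0.043) = 141.3694
P₀ = 8.9018/(1+0.127)^1 + 11.3855/(1+0.127)^2 + 141.3694/(1+0.127)^2 = 128.1659

C$128.17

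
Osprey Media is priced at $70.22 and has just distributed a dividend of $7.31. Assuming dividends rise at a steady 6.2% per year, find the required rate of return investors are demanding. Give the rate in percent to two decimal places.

Rearranging the constant-growth DDM: r = D₁/P₀ + g.
D₁ = 7.31 × (1 + 0.062) = 7.7632.
r = 7.7632 / 70.22 + 0.062 = 0.11056 + 0.062 = 0.17256

17.26%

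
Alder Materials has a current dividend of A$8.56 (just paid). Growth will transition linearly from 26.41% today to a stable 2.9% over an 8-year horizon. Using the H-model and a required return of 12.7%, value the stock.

H-model: P₀ = D₀[(1+g_L) + H(g_S−g_L)]/(r−g_L), with H = 8/2 = 4.
P₀ = 8.56 × [(1+0.029) + 4×(0.2641−0.029)] / (0.127−0.029)
   = 8.56 × 1.9694 / 0.098 = 172.0211

A$172.02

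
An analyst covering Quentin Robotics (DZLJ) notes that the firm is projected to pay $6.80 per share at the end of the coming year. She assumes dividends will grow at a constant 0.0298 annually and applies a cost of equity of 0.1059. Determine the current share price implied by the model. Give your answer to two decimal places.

$89.36

Gordon growth model: P₀ = D₁/(r − g), with D₁ = 6.80 given directly.
P₀ = 6.8000 / (0.1059 − 0.0298) = 6.8000 / 0.0761 = 89.3561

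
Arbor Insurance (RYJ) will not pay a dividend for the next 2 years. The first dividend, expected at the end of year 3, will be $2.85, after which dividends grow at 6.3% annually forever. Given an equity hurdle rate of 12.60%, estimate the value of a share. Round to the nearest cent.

$35.68

Deferred-dividend DDM. At t=2 the remaining stream is a growing perpetuity with first payment D_3 = 2.85.
V_2 = D_3/(r−g) = 2.85/(0.126−0.063) = 45.2381
P₀ = V_2/(1+r)^2 = 45.2381/(1+0.126)^2 = 35.6802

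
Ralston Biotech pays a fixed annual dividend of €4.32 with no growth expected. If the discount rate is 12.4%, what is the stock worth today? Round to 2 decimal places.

€34.84

Zero-growth DDM (perpetuity): P₀ = D/r = 4.32 / 0.124 = 34.8387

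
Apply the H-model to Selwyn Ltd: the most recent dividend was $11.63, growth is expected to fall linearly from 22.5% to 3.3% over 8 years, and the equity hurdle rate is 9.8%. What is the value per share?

H-model: P₀ = D₀[(1+g_L) + H(g_S−g_L)]/(r−g_L), with H = 8/2 = 4.
P₀ = 11.63 × [(1+0.033) + 4×(0.225−0.033)] / (0.098−0.033)
   = 11.63 × 1.8010 / 0.065 = 322.2405

$322.24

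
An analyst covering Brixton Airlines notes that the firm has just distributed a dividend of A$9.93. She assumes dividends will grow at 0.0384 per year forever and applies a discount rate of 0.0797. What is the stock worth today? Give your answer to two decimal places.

A$249.67

Gordon growth model: P₀ = D₁/(r − g). D₁ = 9.93 × (1 + 0.0384) = 10.3113.
P₀ = 10.3113 / (0.0797 − 0.0384) = 10.3113 / 0.0413 = 249.6686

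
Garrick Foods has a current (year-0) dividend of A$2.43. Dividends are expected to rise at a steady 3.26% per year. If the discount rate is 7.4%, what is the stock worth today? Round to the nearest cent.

A$60.61

Gordon growth model: P₀ = D₁/(r − g). D₁ = 2.43 × (1 + 0.0326) = 2.5092.
P₀ = 2.5092 / (0.074 − 0.0326) = 2.5092 / 0.0414 = 60.6091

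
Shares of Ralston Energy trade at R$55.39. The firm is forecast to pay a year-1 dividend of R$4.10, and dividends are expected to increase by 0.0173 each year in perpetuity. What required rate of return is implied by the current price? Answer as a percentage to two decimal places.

Rearranging the constant-growth DDM: r = D₁/P₀ + g.
r = 4.1000 / 55.39 + 0.0173 = 0.07402 + 0.0173 = 0.09132

9.13%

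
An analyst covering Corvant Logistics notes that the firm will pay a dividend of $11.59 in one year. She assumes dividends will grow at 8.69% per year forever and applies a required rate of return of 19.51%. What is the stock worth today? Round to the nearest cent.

$107.12

Gordon growth model: P₀ = D₁/(r − g), with D₁ = 11.59 given directly.
P₀ = 11.5900 / (0.1951 − 0.0869) = 11.5900 / 0.1082 = 107.1165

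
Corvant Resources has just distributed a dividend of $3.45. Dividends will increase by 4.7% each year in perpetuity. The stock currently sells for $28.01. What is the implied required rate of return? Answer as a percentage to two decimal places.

Rearranging the constant-growth DDM: r = D₁/P₀ + g.
D₁ = 3.45 × (1 + 0.047) = 3.6121.
r = 3.6121 / 28.01 + 0.047 = 0.12896 + 0.047 = 0.17596

17.60%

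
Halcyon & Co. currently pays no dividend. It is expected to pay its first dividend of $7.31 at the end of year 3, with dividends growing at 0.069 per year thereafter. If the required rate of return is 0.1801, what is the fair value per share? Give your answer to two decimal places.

$47.25

Deferred-dividend DDM. At t=2 the remaining stream is a growing perpetuity with first payment D_3 = 7.31.
V_2 = D_3/(r−g) = 7.31/(0.1801−0.069) = 65.7966
P₀ = V_2/(1+r)^2 = 65.7966/(1+0.1801)^2 = 47.2461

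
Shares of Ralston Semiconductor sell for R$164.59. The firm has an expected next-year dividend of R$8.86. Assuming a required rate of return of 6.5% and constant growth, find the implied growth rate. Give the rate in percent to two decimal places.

From P₀ = D₁/(r − g), the implied growth is g = r − D₁/P₀.
g = 0.065 − 8.86/164.59 = 0.065 − 0.05383 = 0.01117

1.12%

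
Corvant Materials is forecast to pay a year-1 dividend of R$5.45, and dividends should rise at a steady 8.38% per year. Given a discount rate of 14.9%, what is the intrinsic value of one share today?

R$83.59

Gordon growth model: P₀ = D₁/(r − g), with D₁ = 5.45 given directly.
P₀ = 5.4500 / (0.149 − 0.0838) = 5.4500 / 0.0652 = 83.5890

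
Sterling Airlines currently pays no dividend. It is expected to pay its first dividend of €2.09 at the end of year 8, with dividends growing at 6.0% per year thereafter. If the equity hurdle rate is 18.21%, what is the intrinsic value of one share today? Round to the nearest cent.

Deferred-dividend DDM. At t=7 the remaining stream is a growing perpetuity with first payment D_8 = 2.09.
V_7 = D_8/(r−g) = 2.09/(0.1821−0.06) = 17.1171
P₀ = V_7/(1+r)^7 = 17.1171/(1+0.1821)^7 = 5.3070

€5.31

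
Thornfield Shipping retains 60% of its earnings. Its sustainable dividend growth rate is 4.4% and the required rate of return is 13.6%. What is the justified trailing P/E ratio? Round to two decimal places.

4.54

Payout ratio b = 1 − 0.60 = 0.40.
Justified trailing P/E = b(1+g)/(r−g) = 0.40×(1+0.044)/(0.136−0.044) = 4.5391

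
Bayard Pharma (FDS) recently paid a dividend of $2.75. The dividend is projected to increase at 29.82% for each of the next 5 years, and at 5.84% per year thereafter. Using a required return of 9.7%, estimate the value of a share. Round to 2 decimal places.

Two-stage DDM. Project D₁…D_5 at 0.2982, terminal growth 0.0584, discount at r = 0.097.
D_1 = 3.5701
D_2 = 4.6346
D_3 = 6.0167
D_4 = 7.8109
D_5 = 10.1401
Terminal value at t=5: TV = D_6/(r−g) = 10.7322/(0.097−0.0584) = 278.0374
P₀ = 3.5701/(1+0.097)^1 + 4.6346/(1+0.097)^2 + 6.0167/(1+0.097)^3 + 7.8109/(1+0.097)^4 + 10.1401/(1+0.097)^5 + 278.0374/(1+0.097)^5 = 198.4524

$198.45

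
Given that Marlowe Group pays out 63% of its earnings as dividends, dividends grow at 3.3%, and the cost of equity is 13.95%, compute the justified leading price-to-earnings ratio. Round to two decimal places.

Justified leading P/E = b/(r−g) = 0.63/(0.1395−0.033) = 5.9155

5.92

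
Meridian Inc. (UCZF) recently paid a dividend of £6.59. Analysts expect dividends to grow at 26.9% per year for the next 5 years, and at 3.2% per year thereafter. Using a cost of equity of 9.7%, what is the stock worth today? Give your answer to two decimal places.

Two-stage DDM. Project D₁…D_5 at 0.269, terminal growth 0.032, discount at r = 0.097.
D_1 = 8.3627
D_2 = 10.6123
D_3 = 13.4670
D_4 = 17.0896
D_5 = 21.6867
Terminal value at t=5: TV = D_6/(r−g) = 22.3807/(0.097−0.032) = 344.3181
P₀ = 8.3627/(1+0.097)^1 + 10.6123/(1+0.097)^2 + 13.4670/(1+0.097)^3 + 17.0896/(1+0.097)^4 + 21.6867/(1+0.097)^5 + 344.3181/(1+0.097)^5 = 268.8283

£268.83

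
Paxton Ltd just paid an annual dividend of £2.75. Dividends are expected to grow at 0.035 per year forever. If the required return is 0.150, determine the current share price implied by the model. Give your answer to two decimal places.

£24.75

Gordon growth model: P₀ = D₁/(r − g). D₁ = 2.75 × (1 + 0.035) = 2.8462.
P₀ = 2.8462 / (0.15 − 0.035) = 2.8462 / 0.115 = 24.7500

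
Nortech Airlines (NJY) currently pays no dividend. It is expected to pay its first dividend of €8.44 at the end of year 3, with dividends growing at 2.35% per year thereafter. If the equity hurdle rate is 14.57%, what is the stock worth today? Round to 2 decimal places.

Deferred-dividend DDM. At t=2 the remaining stream is a growing perpetuity with first payment D_3 = 8.44.
V_2 = D_3/(r−g) = 8.44/(0.1457−0.0235) = 69.0671
P₀ = V_2/(1+r)^2 = 69.0671/(1+0.1457)^2 = 52.6174

€52.62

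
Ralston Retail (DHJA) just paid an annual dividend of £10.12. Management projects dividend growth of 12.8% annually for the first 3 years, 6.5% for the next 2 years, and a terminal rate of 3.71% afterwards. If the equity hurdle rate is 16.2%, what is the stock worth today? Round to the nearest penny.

£109.45

Three-stage DDM. Project D₁…D_5; terminal Gordon value at t=5 with g = 0.0371; discount at r = 0.162.
D_1 = 11.4154
D_2 = 12.8765
D_3 = 14.5247
D_4 = 15.4688
D_5 = 16.4743
TV_5 = 17.0855/(0.162−0.0371) = 136.7934
P₀ = Σ Dₜ/(1+r)ᵗ + TV_5/(1+r)^5 = 109.4493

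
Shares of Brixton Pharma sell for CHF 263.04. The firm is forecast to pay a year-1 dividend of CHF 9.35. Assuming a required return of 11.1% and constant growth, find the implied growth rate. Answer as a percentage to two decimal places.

7.55%

From P₀ = D₁/(r − g), the implied growth is g = r − D₁/P₀.
g = 0.111 − 9.35/263.04 = 0.111 − 0.03555 = 0.07545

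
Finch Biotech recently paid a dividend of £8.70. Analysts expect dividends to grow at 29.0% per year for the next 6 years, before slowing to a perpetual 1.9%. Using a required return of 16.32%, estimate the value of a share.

Two-stage DDM. Project D₁…D_6 at 0.29, terminal growth 0.019, discount at r = 0.1632.
D_1 = 11.2230
D_2 = 14.4777
D_3 = 18.6762
D_4 = 24.0923
D_5 = 31.0791
D_6 = 40.0920
Terminal value at t=6: TV = D_7/(r−g) = 40.8537/(0.1632−0.019) = 283.3130
P₀ = 11.2230/(1+0.1632)^1 + 14.4777/(1+0.1632)^2 + 18.6762/(1+0.1632)^3 + 24.0923/(1+0.1632)^4 + 31.0791/(1+0.1632)^5 + 40.0920/(1+0.1632)^6 + 283.3130/(1+0.1632)^6 = 190.5330

£190.53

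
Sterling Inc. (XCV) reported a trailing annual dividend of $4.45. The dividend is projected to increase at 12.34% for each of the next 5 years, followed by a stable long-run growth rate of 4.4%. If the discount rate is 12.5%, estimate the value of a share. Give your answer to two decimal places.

Two-stage DDM. Project D₁…D_5 at 0.1234, terminal growth 0.044, discount at r = 0.125.
D_1 = 4.9991
D_2 = 5.6160
D_3 = 6.3090
D_4 = 7.0876
D_5 = 7.9622
Terminal value at t=5: TV = D_6/(r−g) = 8.3125/(0.125−0.044) = 102.6237
P₀ = 4.9991/(1+0.125)^1 + 5.6160/(1+0.125)^2 + 6.3090/(1+0.125)^3 + 7.0876/(1+0.125)^4 + 7.9622/(1+0.125)^5 + 102.6237/(1+0.125)^5 = 79.1041

$79.10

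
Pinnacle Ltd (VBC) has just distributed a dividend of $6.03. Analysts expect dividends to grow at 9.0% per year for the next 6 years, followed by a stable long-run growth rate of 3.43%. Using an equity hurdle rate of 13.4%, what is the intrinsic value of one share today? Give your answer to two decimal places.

$80.91

Two-stage DDM. Project D₁…D_6 at 0.09, terminal growth 0.0343, discount at r = 0.134.
D_1 = 6.5727
D_2 = 7.1642
D_3 = 7.8090
D_4 = 8.5118
D_5 = 9.2779
D_6 = 10.1129
Terminal value at t=6: TV = D_7/(r−g) = 10.4598/(0.134−0.0343) = 104.9126
P₀ = 6.5727/(1+0.134)^1 + 7.1642/(1+0.134)^2 + 7.8090/(1+0.134)^3 + 8.5118/(1+0.134)^4 + 9.2779/(1+0.134)^5 + 10.1129/(1+0.134)^6 + 104.9126/(1+0.134)^6 = 80.9067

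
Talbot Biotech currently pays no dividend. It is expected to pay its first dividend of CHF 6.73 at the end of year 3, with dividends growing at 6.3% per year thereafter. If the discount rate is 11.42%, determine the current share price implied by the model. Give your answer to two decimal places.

CHF 105.88

Deferred-dividend DDM. At t=2 the remaining stream is a growing perpetuity with first payment D_3 = 6.73.
V_2 = D_3/(r−g) = 6.73/(0.1142−0.063) = 131.4453
P₀ = V_2/(1+r)^2 = 131.4453/(1+0.1142)^2 = 105.8812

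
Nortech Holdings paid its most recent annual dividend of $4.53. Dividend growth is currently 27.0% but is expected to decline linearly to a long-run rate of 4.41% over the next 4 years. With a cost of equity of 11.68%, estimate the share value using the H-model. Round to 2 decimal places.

H-model: P₀ = D₀[(1+g_L) + H(g_S−g_L)]/(r−g_L), with H = 4/2 = 2.
P₀ = 4.53 × [(1+0.0441) + 2×(0.27−0.0441)] / (0.1168−0.0441)
   = 4.53 × 1.4959 / 0.0727 = 93.2108

$93.21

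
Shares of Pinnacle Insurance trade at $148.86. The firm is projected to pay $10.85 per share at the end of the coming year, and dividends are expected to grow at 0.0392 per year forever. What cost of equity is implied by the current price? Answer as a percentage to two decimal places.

Rearranging the constant-growth DDM: r = D₁/P₀ + g.
r = 10.8500 / 148.86 + 0.0392 = 0.07289 + 0.0392 = 0.11209

11.21%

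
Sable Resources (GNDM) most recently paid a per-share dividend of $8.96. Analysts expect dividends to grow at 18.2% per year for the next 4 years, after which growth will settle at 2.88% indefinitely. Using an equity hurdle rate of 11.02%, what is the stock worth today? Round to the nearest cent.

Two-stage DDM. Project D₁…D_4 at 0.182, terminal growth 0.0288, discount at r = 0.1102.
D_1 = 10.5907
D_2 = 12.5182
D_3 = 14.7965
D_4 = 17.4895
Terminal value at t=4: TV = D_5/(r−g) = 17.9932/(0.1102−0.0288) = 221.0469
P₀ = 10.5907/(1+0.1102)^1 + 12.5182/(1+0.1102)^2 + 14.7965/(1+0.1102)^3 + 17.4895/(1+0.1102)^4 + 221.0469/(1+0.1102)^4 = 187.5273

$187.53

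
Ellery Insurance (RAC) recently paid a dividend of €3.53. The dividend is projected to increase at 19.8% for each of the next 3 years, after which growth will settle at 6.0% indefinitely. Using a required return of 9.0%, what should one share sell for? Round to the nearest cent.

€178.43

Two-stage DDM. Project D₁…D_3 at 0.198, terminal growth 0.06, discount at r = 0.09.
D_1 = 4.2289
D_2 = 5.0663
D_3 = 6.0694
Terminal value at t=3: TV = D_4/(r−g) = 6.4336/(0.09−0.06) = 214.4518
P₀ = 4.2289/(1+0.09)^1 + 5.0663/(1+0.09)^2 + 6.0694/(1+0.09)^3 + 214.4518/(1+0.09)^3 = 178.4268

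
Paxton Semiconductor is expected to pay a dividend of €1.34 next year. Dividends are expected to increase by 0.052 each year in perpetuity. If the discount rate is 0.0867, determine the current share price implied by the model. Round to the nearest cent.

€38.62

Gordon growth model: P₀ = D₁/(r − g), with D₁ = 1.34 given directly.
P₀ = 1.3400 / (0.0867 − 0.052) = 1.3400 / 0.0347 = 38.6167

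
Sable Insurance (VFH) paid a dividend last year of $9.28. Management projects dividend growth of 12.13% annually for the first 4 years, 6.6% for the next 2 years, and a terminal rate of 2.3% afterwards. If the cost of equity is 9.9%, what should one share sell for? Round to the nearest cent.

Three-stage DDM. Project D₁…D_6; terminal Gordon value at t=6 with g = 0.023; discount at r = 0.099.
D_1 = 10.4057
D_2 = 11.6679
D_3 = 13.0832
D_4 = 14.6702
D_5 = 15.6384
D_6 = 16.6705
TV_6 = 17.0540/(0.099−0.023) = 224.3942
P₀ = Σ Dₜ/(1+r)ᵗ + TV_6/(1+r)^6 = 185.6155

$185.62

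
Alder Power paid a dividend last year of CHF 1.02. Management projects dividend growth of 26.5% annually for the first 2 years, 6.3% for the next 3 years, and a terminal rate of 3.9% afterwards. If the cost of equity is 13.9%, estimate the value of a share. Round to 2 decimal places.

CHF 16.31

Three-stage DDM. Project D₁…D_5; terminal Gordon value at t=5 with g = 0.039; discount at r = 0.139.
D_1 = 1.2903
D_2 = 1.6322
D_3 = 1.7351
D_4 = 1.8444
D_5 = 1.9606
TV_5 = 2.0370/(0.139−0.039) = 20.3703
P₀ = Σ Dₜ/(1+r)ᵗ + TV_5/(1+r)^5 = 16.3100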